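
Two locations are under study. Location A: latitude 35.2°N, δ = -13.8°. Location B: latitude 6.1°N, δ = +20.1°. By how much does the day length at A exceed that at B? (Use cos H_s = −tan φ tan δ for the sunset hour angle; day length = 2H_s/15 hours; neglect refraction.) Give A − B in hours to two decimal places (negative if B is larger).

A: H_s = arccos(−tan 35.2° · tan -13.8°) = 80.02°, so 2H_s/15 = 10.6693 h.
B: H_s = arccos(−tan 6.1° · tan 20.1°) = 92.24°, so 2H_s/15 = 12.2987 h.
A − B = 10.6693 − 12.2987 = -1.6294 h.

-1.63 h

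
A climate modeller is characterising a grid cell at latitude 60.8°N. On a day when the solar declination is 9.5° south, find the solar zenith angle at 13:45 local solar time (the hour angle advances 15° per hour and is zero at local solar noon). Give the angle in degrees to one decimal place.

73.3°

Hour angle H = 15° × (13.75 − 12) = 26.25°.
cos θ_z = sin(60.8°) sin(-9.5°) + cos(60.8°) cos(-9.5°) cos(26.25°) = -0.1441 + 0.4315 = 0.2874.
θ_z = arccos(0.2874) = 73.30°.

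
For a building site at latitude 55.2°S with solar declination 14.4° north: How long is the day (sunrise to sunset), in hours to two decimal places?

9.11 hours

cos H_s = −tan(-55.2°) · tan(14.4°) = 0.3694, so H_s = arccos(0.3694) = 68.32°.
Day length = 2 H_s / 15° h⁻¹ = 136.64° / 15 = 9.109 h.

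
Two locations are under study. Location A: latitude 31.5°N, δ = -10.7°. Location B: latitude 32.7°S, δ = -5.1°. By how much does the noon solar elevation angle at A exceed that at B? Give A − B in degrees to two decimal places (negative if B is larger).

A: 90° − |31.5 − (-10.7)| = 47.80°.
B: 90° − |-32.7 − (-5.1)| = 62.40°.
A − B = 47.80 − 62.40 = -14.60°.

-14.60°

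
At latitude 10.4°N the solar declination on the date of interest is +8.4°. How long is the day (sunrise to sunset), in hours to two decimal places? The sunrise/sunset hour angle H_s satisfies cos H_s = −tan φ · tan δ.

cos H_s = −tan(10.4°) · tan(8.4°) = -0.0271, so H_s = arccos(-0.0271) = 91.55°.
Day length = 2 H_s / 15° h⁻¹ = 183.10° / 15 = 12.207 h.

12.21 hours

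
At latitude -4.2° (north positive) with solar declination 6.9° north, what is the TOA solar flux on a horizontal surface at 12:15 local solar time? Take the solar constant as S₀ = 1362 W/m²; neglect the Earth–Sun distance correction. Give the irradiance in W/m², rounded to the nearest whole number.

Hour angle H = 15° × (12.25 − 12) = 3.75°.
cos θ_z = sin(-4.2°) sin(6.9°) + cos(-4.2°) cos(6.9°) cos(3.75°) = -0.0088 + 0.9880 = 0.9792.
Top-of-atmosphere irradiance = S₀ cos θ_z = 1362 × 0.9792 = 1333.67 W/m².

1334 W/m²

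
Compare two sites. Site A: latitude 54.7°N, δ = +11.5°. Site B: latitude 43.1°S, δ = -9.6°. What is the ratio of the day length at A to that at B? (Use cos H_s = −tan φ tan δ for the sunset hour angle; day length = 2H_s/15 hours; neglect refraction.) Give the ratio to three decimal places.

1.077

A: H_s = arccos(−tan 54.7° · tan 11.5°) = 106.70°, so 2H_s/15 = 14.2267 h.
B: H_s = arccos(−tan -43.1° · tan -9.6°) = 99.11°, so 2H_s/15 = 13.2147 h.
Ratio A/B = 14.2267 / 13.2147 = 1.0766.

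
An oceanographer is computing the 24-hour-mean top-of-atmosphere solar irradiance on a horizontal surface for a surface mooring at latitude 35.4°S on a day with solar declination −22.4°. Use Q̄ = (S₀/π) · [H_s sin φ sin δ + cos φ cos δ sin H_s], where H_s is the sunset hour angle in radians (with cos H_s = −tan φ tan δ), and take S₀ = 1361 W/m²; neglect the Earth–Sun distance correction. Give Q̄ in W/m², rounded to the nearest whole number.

491 W/m²

cos H_s = −tan(-35.4°) · tan(-22.4°) = -0.2929, so H_s = arccos(-0.2929) = 107.03°. In radians, H_s = 1.8680.
H_s sin φ sin δ = 1.8680 × -0.5793 × -0.3811 = 0.4124.
cos φ cos δ sin H_s = 0.8151 × 0.9245 × 0.9562 = 0.7206.
Q̄ = (1361/π) × (0.4124 + 0.7206) = 433.22 × 1.1330 = 490.84 W/m².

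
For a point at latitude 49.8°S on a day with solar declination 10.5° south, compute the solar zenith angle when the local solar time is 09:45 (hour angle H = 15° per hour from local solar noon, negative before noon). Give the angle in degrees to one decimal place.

48.2°

Hour angle H = 15° × (9.75 − 12) = -33.75°.
cos θ_z = sin φ sin δ + cos φ cos δ cos H = (-0.7638)(-0.1822) + (0.6455)(0.9833)(0.8315) = 0.6669.
θ_z = arccos(0.6669) = 48.17°.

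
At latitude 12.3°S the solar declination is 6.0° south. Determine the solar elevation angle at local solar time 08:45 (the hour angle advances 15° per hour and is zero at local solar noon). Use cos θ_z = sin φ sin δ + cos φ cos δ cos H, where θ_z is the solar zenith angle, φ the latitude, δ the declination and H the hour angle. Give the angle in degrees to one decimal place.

41.5°

Hour angle H = 15° × (8.75 − 12) = -48.75°.
With φ = -12.3°, δ = -6.0°, H = -48.75°: sin φ sin δ = 0.0223, cos φ cos δ cos H = 0.6407, so cos θ_z = 0.6630.
θ_z = arccos(0.6630) = 48.47°, so the elevation is 90° − 48.47° = 41.53°.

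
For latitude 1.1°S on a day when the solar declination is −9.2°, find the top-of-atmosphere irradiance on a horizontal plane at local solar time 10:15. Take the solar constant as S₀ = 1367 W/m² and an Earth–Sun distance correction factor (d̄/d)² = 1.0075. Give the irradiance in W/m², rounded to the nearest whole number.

Hour angle H = 15° × (10.25 − 12) = -26.25°.
cos θ_z = sin(-1.1°) sin(-9.2°) + cos(-1.1°) cos(-9.2°) cos(-26.25°) = 0.0031 + 0.8852 = 0.8883.
Top-of-atmosphere irradiance = S₀ (d̄/d)² cos θ_z = 1367 × 1.0075 × 0.8883 = 1223.41 W/m².

1223 W/m²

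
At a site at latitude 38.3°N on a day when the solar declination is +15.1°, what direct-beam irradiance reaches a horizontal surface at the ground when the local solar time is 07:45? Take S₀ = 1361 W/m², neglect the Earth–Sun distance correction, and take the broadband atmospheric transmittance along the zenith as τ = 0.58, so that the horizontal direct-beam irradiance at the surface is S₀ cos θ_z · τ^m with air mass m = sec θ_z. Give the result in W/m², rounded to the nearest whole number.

Hour angle H = 15° × (7.75 − 12) = -63.75°.
cos θ_z = sin φ sin δ + cos φ cos δ cos H = (0.6198)(0.2605) + (0.7848)(0.9655)(0.4423) = 0.4966.
Air mass m = 1/cos θ_z = 1/0.4966 = 2.014; τ^m = 0.58^2.014 = 0.3338.
Surface direct beam = 1361 × 0.4966 × 0.3338 = 225.61 W/m².

226 W/m²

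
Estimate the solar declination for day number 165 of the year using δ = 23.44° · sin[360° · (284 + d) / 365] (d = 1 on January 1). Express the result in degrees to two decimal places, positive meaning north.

360 × (284 + 165) / 365 = 442.849°; sin(442.849°) = 0.9922.
δ = 23.44 × 0.9922 = 23.257° ≈ +23.26°.

+23.26°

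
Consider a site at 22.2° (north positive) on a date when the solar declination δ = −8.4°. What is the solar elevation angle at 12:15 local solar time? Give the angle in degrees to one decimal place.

59.2°

Hour angle H = 15° × (12.25 − 12) = 3.75°.
cos θ_z = sin(22.2°) sin(-8.4°) + cos(22.2°) cos(-8.4°) cos(3.75°) = -0.0552 + 0.9140 = 0.8588.
θ_z = arccos(0.8588) = 30.82°, so the elevation is 90° − 30.82° = 59.18°.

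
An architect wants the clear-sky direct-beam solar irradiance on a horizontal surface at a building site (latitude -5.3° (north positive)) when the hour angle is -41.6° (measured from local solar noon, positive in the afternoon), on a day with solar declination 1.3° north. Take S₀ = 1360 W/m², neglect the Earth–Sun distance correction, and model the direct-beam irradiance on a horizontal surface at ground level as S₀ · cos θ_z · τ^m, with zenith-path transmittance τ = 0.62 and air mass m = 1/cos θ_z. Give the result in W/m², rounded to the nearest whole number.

530 W/m²

cos θ_z = sin(-5.3°) sin(1.3°) + cos(-5.3°) cos(1.3°) cos(-41.60°) = -0.0021 + 0.7444 = 0.7423.
Air mass m = 1/cos θ_z = 1/0.7423 = 1.347; τ^m = 0.62^1.347 = 0.5252.
Surface direct beam = 1360 × 0.7423 × 0.5252 = 530.20 W/m².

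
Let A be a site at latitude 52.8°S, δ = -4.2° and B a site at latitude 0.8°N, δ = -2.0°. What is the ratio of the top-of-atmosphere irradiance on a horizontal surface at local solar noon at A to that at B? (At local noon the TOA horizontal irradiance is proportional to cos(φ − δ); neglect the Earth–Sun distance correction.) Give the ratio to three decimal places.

0.662

A: cos θ_z = cos(-52.8° − (-4.2°)) = 0.6613.
B: cos θ_z = cos(0.8° − (-2.0°)) = 0.9988.
Ratio A/B = 0.6613 / 0.9988 = 0.6621.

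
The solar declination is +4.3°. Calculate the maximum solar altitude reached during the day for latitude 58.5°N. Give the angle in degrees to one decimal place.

35.8°

At local solar noon the hour angle is zero, so the elevation is 90° − |φ − δ| = 90° − |58.5° − (4.3°)| = 90° − 54.2° = 35.8°.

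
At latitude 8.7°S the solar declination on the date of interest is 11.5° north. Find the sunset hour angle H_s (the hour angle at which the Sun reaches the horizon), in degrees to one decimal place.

The sunset hour angle satisfies cos H_s = −tan φ tan δ = 0.0311, giving H_s = 88.22°.

88.2°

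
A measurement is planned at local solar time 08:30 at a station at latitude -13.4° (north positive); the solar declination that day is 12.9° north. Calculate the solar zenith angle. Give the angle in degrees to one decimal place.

58.3°

Hour angle H = 15° × (8.5 − 12) = -52.50°.
With φ = -13.4°, δ = 12.9°, H = -52.50°: sin φ sin δ = -0.0517, cos φ cos δ cos H = 0.5772, so cos θ_z = 0.5255.
θ_z = arccos(0.5255) = 58.30°.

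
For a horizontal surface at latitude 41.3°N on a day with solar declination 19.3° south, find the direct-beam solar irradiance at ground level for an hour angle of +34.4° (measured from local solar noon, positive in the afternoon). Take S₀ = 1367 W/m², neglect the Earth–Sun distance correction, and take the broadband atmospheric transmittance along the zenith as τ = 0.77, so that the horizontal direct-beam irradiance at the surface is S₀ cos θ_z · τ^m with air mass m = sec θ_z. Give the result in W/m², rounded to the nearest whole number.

With φ = 41.3°, δ = -19.3°, H = 34.40°: sin φ sin δ = -0.2181, cos φ cos δ cos H = 0.5850, so cos θ_z = 0.3669.
Air mass m = 1/cos θ_z = 1/0.3669 = 2.726; τ^m = 0.77^2.726 = 0.4904.
Surface direct beam = 1367 × 0.3669 × 0.4904 = 245.96 W/m².

246 W/m²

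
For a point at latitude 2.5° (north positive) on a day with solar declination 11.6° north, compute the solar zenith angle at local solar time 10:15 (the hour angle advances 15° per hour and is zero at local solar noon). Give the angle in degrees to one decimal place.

27.6°

Hour angle H = 15° × (10.25 − 12) = -26.25°.
cos θ_z = sin φ sin δ + cos φ cos δ cos H = (0.0436)(0.2011) + (0.9990)(0.9796)(0.8969) = 0.8865.
θ_z = arccos(0.8865) = 27.56°.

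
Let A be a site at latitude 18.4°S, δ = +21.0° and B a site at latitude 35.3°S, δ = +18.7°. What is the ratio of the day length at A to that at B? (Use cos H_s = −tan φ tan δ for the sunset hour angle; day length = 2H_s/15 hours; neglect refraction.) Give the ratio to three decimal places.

A: H_s = arccos(−tan -18.4° · tan 21.0°) = 82.66°, so 2H_s/15 = 11.0213 h.
B: H_s = arccos(−tan -35.3° · tan 18.7°) = 76.13°, so 2H_s/15 = 10.1507 h.
Ratio A/B = 11.0213 / 10.1507 = 1.0858.

1.086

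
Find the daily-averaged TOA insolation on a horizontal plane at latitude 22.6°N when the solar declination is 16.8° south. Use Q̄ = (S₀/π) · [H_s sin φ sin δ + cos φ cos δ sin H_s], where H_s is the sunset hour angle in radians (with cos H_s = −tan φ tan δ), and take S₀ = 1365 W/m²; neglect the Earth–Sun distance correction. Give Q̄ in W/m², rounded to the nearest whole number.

311 W/m²

−tan φ tan δ = −(0.4163)(-0.3019) = 0.1257; H_s = arccos(0.1257) = 82.78°. In radians, H_s = 1.4448.
H_s sin φ sin δ = 1.4448 × 0.3843 × -0.2890 = -0.1605.
cos φ cos δ sin H_s = 0.9232 × 0.9573 × 0.9921 = 0.8768.
Q̄ = (1365/π) × (-0.1605 + 0.8768) = 434.49 × 0.7163 = 311.23 W/m².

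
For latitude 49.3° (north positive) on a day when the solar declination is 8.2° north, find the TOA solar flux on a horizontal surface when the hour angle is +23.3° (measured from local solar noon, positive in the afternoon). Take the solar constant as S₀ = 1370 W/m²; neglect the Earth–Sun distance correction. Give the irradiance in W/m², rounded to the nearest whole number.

cos θ_z = sin(49.3°) sin(8.2°) + cos(49.3°) cos(8.2°) cos(23.30°) = 0.1081 + 0.5928 = 0.7009.
Top-of-atmosphere irradiance = S₀ cos θ_z = 1370 × 0.7009 = 960.23 W/m².

960 W/m²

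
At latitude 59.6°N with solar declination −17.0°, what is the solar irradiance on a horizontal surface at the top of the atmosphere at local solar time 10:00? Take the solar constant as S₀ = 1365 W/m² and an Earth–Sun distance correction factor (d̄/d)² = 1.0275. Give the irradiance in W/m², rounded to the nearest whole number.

234 W/m²

Hour angle H = 15° × (10 − 12) = -30.00°.
cos θ_z = sin φ sin δ + cos φ cos δ cos H = (0.8625)(-0.2924) + (0.5060)(0.9563)(0.8660) = 0.1669.
Top-of-atmosphere irradiance = S₀ (d̄/d)² cos θ_z = 1365 × 1.0275 × 0.1669 = 234.08 W/m².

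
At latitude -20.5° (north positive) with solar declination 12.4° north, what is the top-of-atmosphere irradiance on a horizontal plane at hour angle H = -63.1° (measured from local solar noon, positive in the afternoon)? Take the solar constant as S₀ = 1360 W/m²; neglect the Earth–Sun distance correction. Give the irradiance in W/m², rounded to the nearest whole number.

cos θ_z = sin(-20.5°) sin(12.4°) + cos(-20.5°) cos(12.4°) cos(-63.10°) = -0.0752 + 0.4139 = 0.3387.
Top-of-atmosphere irradiance = S₀ cos θ_z = 1360 × 0.3387 = 460.63 W/m².

461 W/m²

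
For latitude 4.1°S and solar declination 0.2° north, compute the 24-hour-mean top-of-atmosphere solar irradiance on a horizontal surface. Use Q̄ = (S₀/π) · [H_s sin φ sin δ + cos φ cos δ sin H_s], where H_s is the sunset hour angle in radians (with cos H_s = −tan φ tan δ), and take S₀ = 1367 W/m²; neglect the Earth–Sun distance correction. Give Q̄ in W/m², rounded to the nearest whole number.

The sunset hour angle satisfies cos H_s = −tan φ tan δ = 0.0003, giving H_s = 89.98°. In radians, H_s = 1.5704.
H_s sin φ sin δ = 1.5704 × -0.0715 × 0.0035 = -0.0004.
cos φ cos δ sin H_s = 0.9974 × 1.0000 × 1.0000 = 0.9974.
Q̄ = (1367/π) × (-0.0004 + 0.9974) = 435.13 × 0.9970 = 433.82 W/m².

434 W/m²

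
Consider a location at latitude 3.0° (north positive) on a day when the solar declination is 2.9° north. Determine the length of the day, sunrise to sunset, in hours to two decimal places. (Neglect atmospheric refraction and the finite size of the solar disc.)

12.02 hours

cos H_s = −tan(3.0°) · tan(2.9°) = -0.0027, so H_s = arccos(-0.0027) = 90.15°.
Day length = 2 H_s / 15° h⁻¹ = 180.30° / 15 = 12.020 h.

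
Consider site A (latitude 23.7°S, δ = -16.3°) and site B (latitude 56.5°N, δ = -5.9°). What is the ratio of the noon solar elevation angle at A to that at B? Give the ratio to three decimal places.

2.993

A: 90° − |-23.7 − (-16.3)| = 82.60°.
B: 90° − |56.5 − (-5.9)| = 27.60°.
Ratio A/B = 82.6000 / 27.6000 = 2.9928.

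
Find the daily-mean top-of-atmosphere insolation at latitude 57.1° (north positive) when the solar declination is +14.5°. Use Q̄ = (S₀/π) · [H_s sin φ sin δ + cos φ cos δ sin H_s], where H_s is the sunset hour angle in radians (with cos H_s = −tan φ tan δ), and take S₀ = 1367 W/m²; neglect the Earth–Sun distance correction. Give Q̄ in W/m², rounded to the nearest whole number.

cos H_s = −tan(57.1°) · tan(14.5°) = -0.3998, so H_s = arccos(-0.3998) = 113.57°. In radians, H_s = 1.9822.
H_s sin φ sin δ = 1.9822 × 0.8396 × 0.2504 = 0.4167.
cos φ cos δ sin H_s = 0.5432 × 0.9681 × 0.9166 = 0.4820.
Q̄ = (1367/π) × (0.4167 + 0.4820) = 435.13 × 0.8987 = 391.05 W/m².

391 W/m²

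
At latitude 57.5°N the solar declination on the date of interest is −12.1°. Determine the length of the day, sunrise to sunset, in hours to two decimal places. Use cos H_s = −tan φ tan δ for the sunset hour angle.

9.38 hours

The sunset hour angle satisfies cos H_s = −tan φ tan δ = 0.3365, giving H_s = 70.34°.
Day length = 2 H_s / 15° h⁻¹ = 140.68° / 15 = 9.379 h.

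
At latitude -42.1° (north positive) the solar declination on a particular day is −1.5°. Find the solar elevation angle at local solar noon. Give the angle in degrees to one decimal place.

49.4°

At local solar noon the hour angle is zero, so the elevation is 90° − |φ − δ| = 90° − |-42.1° − (-1.5°)| = 90° − 40.6° = 49.4°.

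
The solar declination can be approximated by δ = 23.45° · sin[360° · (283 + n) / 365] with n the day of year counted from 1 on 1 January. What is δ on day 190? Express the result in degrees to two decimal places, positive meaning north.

+22.48°

360 × (283 + 190) / 365 = 466.521°; sin(466.521°) = 0.9587.
δ = 23.45 × 0.9587 = 22.482° ≈ +22.48°.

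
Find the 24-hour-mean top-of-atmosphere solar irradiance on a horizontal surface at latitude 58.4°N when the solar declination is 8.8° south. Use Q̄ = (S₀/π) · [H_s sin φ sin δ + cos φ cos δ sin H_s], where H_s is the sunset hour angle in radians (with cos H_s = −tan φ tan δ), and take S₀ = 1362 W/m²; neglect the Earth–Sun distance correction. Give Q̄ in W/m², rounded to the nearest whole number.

−tan φ tan δ = −(1.6255)(-0.1548) = 0.2516; H_s = arccos(0.2516) = 75.43°. In radians, H_s = 1.3165.
H_s sin φ sin δ = 1.3165 × 0.8517 × -0.1530 = -0.1716.
cos φ cos δ sin H_s = 0.5240 × 0.9882 × 0.9678 = 0.5011.
Q̄ = (1362/π) × (-0.1716 + 0.5011) = 433.54 × 0.3295 = 142.85 W/m².

143 W/m²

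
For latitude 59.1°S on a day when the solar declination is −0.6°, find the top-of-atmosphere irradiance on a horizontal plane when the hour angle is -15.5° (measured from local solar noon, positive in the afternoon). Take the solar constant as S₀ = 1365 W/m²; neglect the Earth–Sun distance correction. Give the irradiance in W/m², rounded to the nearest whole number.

688 W/m²

With φ = -59.1°, δ = -0.6°, H = -15.50°: sin φ sin δ = 0.0090, cos φ cos δ cos H = 0.4948, so cos θ_z = 0.5038.
Top-of-atmosphere irradiance = S₀ cos θ_z = 1365 × 0.5038 = 687.69 W/m².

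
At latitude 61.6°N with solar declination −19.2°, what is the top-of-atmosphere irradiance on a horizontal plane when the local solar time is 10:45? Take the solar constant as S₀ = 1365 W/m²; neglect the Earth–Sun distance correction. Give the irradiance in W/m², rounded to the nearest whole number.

186 W/m²

Hour angle H = 15° × (10.75 − 12) = -18.75°.
With φ = 61.6°, δ = -19.2°, H = -18.75°: sin φ sin δ = -0.2893, cos φ cos δ cos H = 0.4253, so cos θ_z = 0.1360.
Top-of-atmosphere irradiance = S₀ cos θ_z = 1365 × 0.1360 = 185.64 W/m².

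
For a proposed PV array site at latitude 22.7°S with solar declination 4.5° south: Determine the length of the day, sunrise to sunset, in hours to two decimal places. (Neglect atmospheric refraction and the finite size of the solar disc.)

cos H_s = −tan(-22.7°) · tan(-4.5°) = -0.0329, so H_s = arccos(-0.0329) = 91.89°.
Day length = 2 H_s / 15° h⁻¹ = 183.78° / 15 = 12.252 h.

12.25 hours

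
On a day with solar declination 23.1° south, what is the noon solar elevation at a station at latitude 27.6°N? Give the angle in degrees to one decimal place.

At local solar noon the hour angle is zero, so the elevation is 90° − |φ − δ| = 90° − |27.6° − (-23.1°)| = 90° − 50.7° = 39.3°.

39.3°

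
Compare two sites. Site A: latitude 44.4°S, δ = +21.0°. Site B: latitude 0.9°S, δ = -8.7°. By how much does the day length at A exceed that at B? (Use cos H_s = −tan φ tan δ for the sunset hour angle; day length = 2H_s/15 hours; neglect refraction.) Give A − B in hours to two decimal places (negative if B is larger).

A: H_s = arccos(−tan -44.4° · tan 21.0°) = 67.92°, so 2H_s/15 = 9.0560 h.
B: H_s = arccos(−tan -0.9° · tan -8.7°) = 90.14°, so 2H_s/15 = 12.0187 h.
A − B = 9.0560 − 12.0187 = -2.9627 h.

-2.96 h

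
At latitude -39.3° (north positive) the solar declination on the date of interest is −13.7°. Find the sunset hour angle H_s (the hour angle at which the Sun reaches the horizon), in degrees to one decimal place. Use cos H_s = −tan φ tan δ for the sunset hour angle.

−tan φ tan δ = −(-0.8185)(-0.2438) = -0.1996; H_s = arccos(-0.1996) = 101.51°.

101.5°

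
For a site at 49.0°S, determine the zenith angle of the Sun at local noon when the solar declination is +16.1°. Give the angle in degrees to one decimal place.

65.1°

At local solar noon the hour angle is zero, so the zenith angle is |φ − δ| = |-49.0° − (16.1°)| = 65.1°.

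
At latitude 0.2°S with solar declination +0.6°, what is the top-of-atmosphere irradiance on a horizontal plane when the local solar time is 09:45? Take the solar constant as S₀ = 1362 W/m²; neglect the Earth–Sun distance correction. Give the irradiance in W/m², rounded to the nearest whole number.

Hour angle H = 15° × (9.75 − 12) = -33.75°.
With φ = -0.2°, δ = 0.6°, H = -33.75°: sin φ sin δ = 0.0000, cos φ cos δ cos H = 0.8314, so cos θ_z = 0.8314.
Top-of-atmosphere irradiance = S₀ cos θ_z = 1362 × 0.8314 = 1132.37 W/m².

1132 W/m²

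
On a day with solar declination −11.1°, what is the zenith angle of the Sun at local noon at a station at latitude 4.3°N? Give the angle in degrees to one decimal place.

15.4°

At local solar noon the hour angle is zero, so the zenith angle is |φ − δ| = |4.3° − (-11.1°)| = 15.4°.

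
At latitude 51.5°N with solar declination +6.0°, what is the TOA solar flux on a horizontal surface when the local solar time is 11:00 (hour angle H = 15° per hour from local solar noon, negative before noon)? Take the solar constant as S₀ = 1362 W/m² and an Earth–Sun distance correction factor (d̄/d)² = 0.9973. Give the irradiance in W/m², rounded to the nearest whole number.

Hour angle H = 15° × (11 − 12) = -15.00°.
cos θ_z = sin(51.5°) sin(6.0°) + cos(51.5°) cos(6.0°) cos(-15.00°) = 0.0818 + 0.5980 = 0.6798.
Top-of-atmosphere irradiance = S₀ (d̄/d)² cos θ_z = 1362 × 0.9973 × 0.6798 = 923.39 W/m².

923 W/m²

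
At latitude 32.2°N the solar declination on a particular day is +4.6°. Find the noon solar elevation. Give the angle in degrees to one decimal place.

At local solar noon the hour angle is zero, so the elevation is 90° − |φ − δ| = 90° − |32.2° − (4.6°)| = 90° − 27.6° = 62.4°.

62.4°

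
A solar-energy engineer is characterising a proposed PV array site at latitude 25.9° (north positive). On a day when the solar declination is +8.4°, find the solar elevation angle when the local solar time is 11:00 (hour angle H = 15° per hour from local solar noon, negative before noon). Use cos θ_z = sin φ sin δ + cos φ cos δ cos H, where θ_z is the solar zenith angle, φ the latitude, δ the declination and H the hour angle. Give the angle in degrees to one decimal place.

67.4°

Hour angle H = 15° × (11 − 12) = -15.00°.
With φ = 25.9°, δ = 8.4°, H = -15.00°: sin φ sin δ = 0.0638, cos φ cos δ cos H = 0.8596, so cos θ_z = 0.9234.
θ_z = arccos(0.9234) = 22.57°, so the elevation is 90° − 22.57° = 67.43°.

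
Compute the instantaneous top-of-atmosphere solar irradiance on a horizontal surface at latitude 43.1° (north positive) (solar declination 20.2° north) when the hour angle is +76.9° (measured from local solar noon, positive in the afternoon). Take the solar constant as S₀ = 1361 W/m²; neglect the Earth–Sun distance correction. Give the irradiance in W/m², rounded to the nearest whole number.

532 W/m²

With φ = 43.1°, δ = 20.2°, H = 76.90°: sin φ sin δ = 0.2359, cos φ cos δ cos H = 0.1553, so cos θ_z = 0.3912.
Top-of-atmosphere irradiance = S₀ cos θ_z = 1361 × 0.3912 = 532.42 W/m².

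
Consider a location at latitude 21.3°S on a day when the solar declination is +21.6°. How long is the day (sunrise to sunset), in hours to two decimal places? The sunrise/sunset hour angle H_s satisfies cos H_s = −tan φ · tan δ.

The sunset hour angle satisfies cos H_s = −tan φ tan δ = 0.1544, giving H_s = 81.12°.
Day length = 2 H_s / 15° h⁻¹ = 162.24° / 15 = 10.816 h.

10.82 hours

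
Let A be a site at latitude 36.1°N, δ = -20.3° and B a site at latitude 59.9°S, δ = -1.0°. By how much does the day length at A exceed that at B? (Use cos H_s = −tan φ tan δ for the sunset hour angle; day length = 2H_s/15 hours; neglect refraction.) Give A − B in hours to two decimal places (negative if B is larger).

A: H_s = arccos(−tan 36.1° · tan -20.3°) = 74.35°, so 2H_s/15 = 9.9133 h.
B: H_s = arccos(−tan -59.9° · tan -1.0°) = 91.73°, so 2H_s/15 = 12.2307 h.
A − B = 9.9133 − 12.2307 = -2.3174 h.

-2.32 h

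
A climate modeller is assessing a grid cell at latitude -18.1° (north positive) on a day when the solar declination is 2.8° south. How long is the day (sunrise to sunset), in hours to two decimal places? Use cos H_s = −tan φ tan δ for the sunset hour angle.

12.12 hours

The sunset hour angle satisfies cos H_s = −tan φ tan δ = -0.0160, giving H_s = 90.92°.
Day length = 2 H_s / 15° h⁻¹ = 181.84° / 15 = 12.123 h.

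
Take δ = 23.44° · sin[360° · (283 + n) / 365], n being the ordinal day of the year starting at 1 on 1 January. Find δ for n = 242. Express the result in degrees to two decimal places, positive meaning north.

+8.85°

360 × (283 + 242) / 365 = 517.808°; sin(517.808°) = 0.3777.
δ = 23.44 × 0.3777 = 8.853° ≈ +8.85°.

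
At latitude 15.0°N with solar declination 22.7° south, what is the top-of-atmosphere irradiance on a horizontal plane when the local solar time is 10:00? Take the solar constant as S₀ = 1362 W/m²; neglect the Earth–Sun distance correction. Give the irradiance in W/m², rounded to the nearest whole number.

915 W/m²

Hour angle H = 15° × (10 − 12) = -30.00°.
With φ = 15.0°, δ = -22.7°, H = -30.00°: sin φ sin δ = -0.0999, cos φ cos δ cos H = 0.7717, so cos θ_z = 0.6718.
Top-of-atmosphere irradiance = S₀ cos θ_z = 1362 × 0.6718 = 914.99 W/m².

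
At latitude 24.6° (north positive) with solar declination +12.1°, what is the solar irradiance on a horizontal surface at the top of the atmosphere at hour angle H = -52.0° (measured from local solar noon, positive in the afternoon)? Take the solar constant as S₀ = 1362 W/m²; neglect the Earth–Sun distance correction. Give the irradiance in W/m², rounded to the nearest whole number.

cos θ_z = sin(24.6°) sin(12.1°) + cos(24.6°) cos(12.1°) cos(-52.00°) = 0.0873 + 0.5473 = 0.6346.
Top-of-atmosphere irradiance = S₀ cos θ_z = 1362 × 0.6346 = 864.33 W/m².

864 W/m²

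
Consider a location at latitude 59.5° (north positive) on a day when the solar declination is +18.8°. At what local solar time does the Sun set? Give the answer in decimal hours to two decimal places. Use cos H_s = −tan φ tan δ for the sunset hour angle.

20.35 h

−tan φ tan δ = −(1.6977)(0.3404) = -0.5779; H_s = arccos(-0.5779) = 125.30°.
Sunset is at 12 + H_s/15 = 12 + 8.353 = 20.353 h local solar time.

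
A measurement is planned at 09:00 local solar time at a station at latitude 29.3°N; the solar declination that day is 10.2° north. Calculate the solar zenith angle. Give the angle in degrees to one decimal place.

46.1°

Hour angle H = 15° × (9 − 12) = -45.00°.
cos θ_z = sin(29.3°) sin(10.2°) + cos(29.3°) cos(10.2°) cos(-45.00°) = 0.0867 + 0.6069 = 0.6936.
θ_z = arccos(0.6936) = 46.08°.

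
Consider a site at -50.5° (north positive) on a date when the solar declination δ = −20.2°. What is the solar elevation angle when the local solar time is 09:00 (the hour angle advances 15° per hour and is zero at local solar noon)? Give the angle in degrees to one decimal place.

43.5°

Hour angle H = 15° × (9 − 12) = -45.00°.
With φ = -50.5°, δ = -20.2°, H = -45.00°: sin φ sin δ = 0.2664, cos φ cos δ cos H = 0.4221, so cos θ_z = 0.6885.
θ_z = arccos(0.6885) = 46.49°, so the elevation is 90° − 46.49° = 43.51°.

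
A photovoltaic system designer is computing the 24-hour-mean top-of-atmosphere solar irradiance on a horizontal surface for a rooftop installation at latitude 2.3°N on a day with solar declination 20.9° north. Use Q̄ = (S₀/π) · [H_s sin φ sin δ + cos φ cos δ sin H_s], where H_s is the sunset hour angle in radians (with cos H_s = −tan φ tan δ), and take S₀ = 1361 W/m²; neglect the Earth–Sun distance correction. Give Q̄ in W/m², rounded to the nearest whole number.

414 W/m²

−tan φ tan δ = −(0.0402)(0.3819) = -0.0154; H_s = arccos(-0.0154) = 90.88°. In radians, H_s = 1.5862.
H_s sin φ sin δ = 1.5862 × 0.0401 × 0.3567 = 0.0227.
cos φ cos δ sin H_s = 0.9992 × 0.9342 × 0.9999 = 0.9334.
Q̄ = (1361/π) × (0.0227 + 0.9334) = 433.22 × 0.9561 = 414.20 W/m².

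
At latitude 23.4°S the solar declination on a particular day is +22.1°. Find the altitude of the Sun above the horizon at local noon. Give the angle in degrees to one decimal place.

44.5°

At local solar noon the hour angle is zero, so the elevation is 90° − |φ − δ| = 90° − |-23.4° − (22.1°)| = 90° − 45.5° = 44.5°.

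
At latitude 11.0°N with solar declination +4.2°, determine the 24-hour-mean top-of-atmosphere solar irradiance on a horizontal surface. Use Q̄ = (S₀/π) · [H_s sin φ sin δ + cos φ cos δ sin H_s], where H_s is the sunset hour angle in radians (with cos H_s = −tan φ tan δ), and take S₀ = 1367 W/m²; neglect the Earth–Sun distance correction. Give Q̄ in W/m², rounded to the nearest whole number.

cos H_s = −tan(11.0°) · tan(4.2°) = -0.0143, so H_s = arccos(-0.0143) = 90.82°. In radians, H_s = 1.5851.
H_s sin φ sin δ = 1.5851 × 0.1908 × 0.0732 = 0.0221.
cos φ cos δ sin H_s = 0.9816 × 0.9973 × 0.9999 = 0.9789.
Q̄ = (1367/π) × (0.0221 + 0.9789) = 435.13 × 1.0010 = 435.57 W/m².

436 W/m²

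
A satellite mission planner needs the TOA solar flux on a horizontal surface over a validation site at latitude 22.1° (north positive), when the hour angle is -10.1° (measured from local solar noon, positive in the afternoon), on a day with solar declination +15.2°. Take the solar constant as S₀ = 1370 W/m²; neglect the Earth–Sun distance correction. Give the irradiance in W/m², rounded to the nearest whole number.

cos θ_z = sin(22.1°) sin(15.2°) + cos(22.1°) cos(15.2°) cos(-10.10°) = 0.0986 + 0.8803 = 0.9789.
Top-of-atmosphere irradiance = S₀ cos θ_z = 1370 × 0.9789 = 1341.09 W/m².

1341 W/m²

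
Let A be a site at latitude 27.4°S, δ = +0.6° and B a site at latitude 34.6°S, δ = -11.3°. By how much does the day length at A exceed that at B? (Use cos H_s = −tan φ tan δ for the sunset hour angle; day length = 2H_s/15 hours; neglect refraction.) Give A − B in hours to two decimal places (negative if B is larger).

-1.10 h

A: H_s = arccos(−tan -27.4° · tan 0.6°) = 89.69°, so 2H_s/15 = 11.9587 h.
B: H_s = arccos(−tan -34.6° · tan -11.3°) = 97.92°, so 2H_s/15 = 13.0560 h.
A − B = 11.9587 − 13.0560 = -1.0973 h.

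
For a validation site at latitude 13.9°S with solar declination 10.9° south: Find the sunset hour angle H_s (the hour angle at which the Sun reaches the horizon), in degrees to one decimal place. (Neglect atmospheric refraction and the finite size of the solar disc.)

−tan φ tan δ = −(-0.2475)(-0.1926) = -0.0477; H_s = arccos(-0.0477) = 92.73°.

92.7°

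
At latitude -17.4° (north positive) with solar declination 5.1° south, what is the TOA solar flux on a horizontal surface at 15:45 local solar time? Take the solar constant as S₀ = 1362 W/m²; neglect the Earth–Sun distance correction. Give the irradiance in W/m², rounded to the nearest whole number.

Hour angle H = 15° × (15.75 − 12) = 56.25°.
cos θ_z = sin(-17.4°) sin(-5.1°) + cos(-17.4°) cos(-5.1°) cos(56.25°) = 0.0266 + 0.5280 = 0.5546.
Top-of-atmosphere irradiance = S₀ cos θ_z = 1362 × 0.5546 = 755.37 W/m².

755 W/m²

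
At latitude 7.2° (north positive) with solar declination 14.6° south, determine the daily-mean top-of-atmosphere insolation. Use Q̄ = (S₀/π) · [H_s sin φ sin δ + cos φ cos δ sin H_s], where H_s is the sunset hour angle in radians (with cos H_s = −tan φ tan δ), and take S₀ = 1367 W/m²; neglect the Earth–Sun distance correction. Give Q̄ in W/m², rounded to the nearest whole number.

396 W/m²

The sunset hour angle satisfies cos H_s = −tan φ tan δ = 0.0329, giving H_s = 88.11°. In radians, H_s = 1.5378.
H_s sin φ sin δ = 1.5378 × 0.1253 × -0.2521 = -0.0486.
cos φ cos δ sin H_s = 0.9921 × 0.9677 × 0.9995 = 0.9596.
Q̄ = (1367/π) × (-0.0486 + 0.9596) = 435.13 × 0.9110 = 396.40 W/m².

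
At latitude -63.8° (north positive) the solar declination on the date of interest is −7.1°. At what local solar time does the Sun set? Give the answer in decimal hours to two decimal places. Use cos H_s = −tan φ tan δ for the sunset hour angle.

18.98 h

cos H_s = −tan(-63.8°) · tan(-7.1°) = -0.2531, so H_s = arccos(-0.2531) = 104.66°.
Sunset is at 12 + H_s/15 = 12 + 6.977 = 18.977 h local solar time.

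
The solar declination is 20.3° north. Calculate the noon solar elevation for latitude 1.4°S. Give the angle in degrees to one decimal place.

At local solar noon the hour angle is zero, so the elevation is 90° − |φ − δ| = 90° − |-1.4° − (20.3°)| = 90° − 21.7° = 68.3°.

68.3°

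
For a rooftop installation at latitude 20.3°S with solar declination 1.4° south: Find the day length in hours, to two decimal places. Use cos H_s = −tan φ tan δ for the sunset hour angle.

12.07 hours

cos H_s = −tan(-20.3°) · tan(-1.4°) = -0.0090, so H_s = arccos(-0.0090) = 90.52°.
Day length = 2 H_s / 15° h⁻¹ = 181.04° / 15 = 12.069 h.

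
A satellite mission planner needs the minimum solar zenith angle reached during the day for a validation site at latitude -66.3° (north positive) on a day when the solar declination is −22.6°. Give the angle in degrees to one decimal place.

At local solar noon the hour angle is zero, so the zenith angle is |φ − δ| = |-66.3° − (-22.6°)| = 43.7°.

43.7°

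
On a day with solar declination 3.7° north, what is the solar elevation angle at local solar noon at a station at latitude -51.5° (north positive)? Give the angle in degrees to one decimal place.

At local solar noon the hour angle is zero, so the elevation is 90° − |φ − δ| = 90° − |-51.5° − (3.7°)| = 90° − 55.2° = 34.8°.

34.8°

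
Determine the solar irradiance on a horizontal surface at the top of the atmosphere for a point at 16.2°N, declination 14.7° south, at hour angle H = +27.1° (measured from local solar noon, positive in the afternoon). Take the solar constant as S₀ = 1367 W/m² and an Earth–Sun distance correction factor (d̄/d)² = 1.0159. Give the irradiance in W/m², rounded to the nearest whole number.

cos θ_z = sin φ sin δ + cos φ cos δ cos H = (0.2790)(-0.2538) + (0.9603)(0.9673)(0.8902) = 0.7561.
Top-of-atmosphere irradiance = S₀ (d̄/d)² cos θ_z = 1367 × 1.0159 × 0.7561 = 1050.02 W/m².

1050 W/m²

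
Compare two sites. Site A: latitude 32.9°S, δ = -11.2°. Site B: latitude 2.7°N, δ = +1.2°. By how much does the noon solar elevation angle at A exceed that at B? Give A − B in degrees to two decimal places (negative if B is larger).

A: 90° − |-32.9 − (-11.2)| = 68.30°.
B: 90° − |2.7 − (1.2)| = 88.50°.
A − B = 68.30 − 88.50 = -20.20°.

-20.20°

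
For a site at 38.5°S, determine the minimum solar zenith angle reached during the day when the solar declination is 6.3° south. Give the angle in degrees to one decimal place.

32.2°

At local solar noon the hour angle is zero, so the zenith angle is |φ − δ| = |-38.5° − (-6.3°)| = 32.2°.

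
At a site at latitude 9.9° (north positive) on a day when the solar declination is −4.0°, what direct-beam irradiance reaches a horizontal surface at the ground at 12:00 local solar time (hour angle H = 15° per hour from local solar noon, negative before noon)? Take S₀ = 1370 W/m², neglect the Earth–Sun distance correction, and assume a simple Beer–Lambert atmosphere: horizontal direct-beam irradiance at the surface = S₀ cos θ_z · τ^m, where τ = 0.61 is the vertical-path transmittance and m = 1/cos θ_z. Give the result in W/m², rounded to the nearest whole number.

799 W/m²

Hour angle H = 15° × (12 − 12) = 0.00°.
cos θ_z = sin(9.9°) sin(-4.0°) + cos(9.9°) cos(-4.0°) cos(0.00°) = -0.0120 + 0.9827 = 0.9707.
Air mass m = 1/cos θ_z = 1/0.9707 = 1.030; τ^m = 0.61^1.030 = 0.6010.
Surface direct beam = 1370 × 0.9707 × 0.6010 = 799.25 W/m².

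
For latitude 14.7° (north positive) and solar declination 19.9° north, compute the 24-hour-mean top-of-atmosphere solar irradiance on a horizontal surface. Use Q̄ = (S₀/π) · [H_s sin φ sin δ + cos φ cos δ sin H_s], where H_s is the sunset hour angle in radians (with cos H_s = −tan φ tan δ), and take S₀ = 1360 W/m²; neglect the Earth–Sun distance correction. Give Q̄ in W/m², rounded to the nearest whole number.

cos H_s = −tan(14.7°) · tan(19.9°) = -0.0950, so H_s = arccos(-0.0950) = 95.45°. In radians, H_s = 1.6659.
H_s sin φ sin δ = 1.6659 × 0.2538 × 0.3404 = 0.1439.
cos φ cos δ sin H_s = 0.9673 × 0.9403 × 0.9955 = 0.9055.
Q̄ = (1360/π) × (0.1439 + 0.9055) = 432.90 × 1.0494 = 454.29 W/m².

454 W/m²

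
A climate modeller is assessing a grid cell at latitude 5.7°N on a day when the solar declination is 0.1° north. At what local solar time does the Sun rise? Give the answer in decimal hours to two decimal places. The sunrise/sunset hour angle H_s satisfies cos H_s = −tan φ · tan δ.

6.00 h

The sunset hour angle satisfies cos H_s = −tan φ tan δ = -0.0002, giving H_s = 90.01°.
Sunrise is at 12 − H_s/15 = 12 − 6.001 = 5.999 h local solar time.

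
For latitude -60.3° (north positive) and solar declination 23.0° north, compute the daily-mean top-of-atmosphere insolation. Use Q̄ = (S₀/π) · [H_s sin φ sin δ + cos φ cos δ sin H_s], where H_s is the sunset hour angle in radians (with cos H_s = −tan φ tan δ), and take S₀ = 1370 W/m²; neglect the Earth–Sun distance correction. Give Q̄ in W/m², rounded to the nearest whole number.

25 W/m²

−tan φ tan δ = −(-1.7532)(0.4245) = 0.7442; H_s = arccos(0.7442) = 41.91°. In radians, H_s = 0.7315.
H_s sin φ sin δ = 0.7315 × -0.8686 × 0.3907 = -0.2482.
cos φ cos δ sin H_s = 0.4955 × 0.9205 × 0.6680 = 0.3047.
Q̄ = (1370/π) × (-0.2482 + 0.3047) = 436.08 × 0.0565 = 24.64 W/m².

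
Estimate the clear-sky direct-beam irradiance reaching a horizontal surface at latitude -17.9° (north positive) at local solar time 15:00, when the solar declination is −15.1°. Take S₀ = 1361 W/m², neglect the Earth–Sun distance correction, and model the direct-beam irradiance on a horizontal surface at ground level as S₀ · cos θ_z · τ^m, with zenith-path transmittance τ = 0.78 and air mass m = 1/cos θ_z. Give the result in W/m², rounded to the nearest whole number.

Hour angle H = 15° × (15 − 12) = 45.00°.
cos θ_z = sin(-17.9°) sin(-15.1°) + cos(-17.9°) cos(-15.1°) cos(45.00°) = 0.0801 + 0.6496 = 0.7297.
Air mass m = 1/cos θ_z = 1/0.7297 = 1.370; τ^m = 0.78^1.370 = 0.7115.
Surface direct beam = 1361 × 0.7297 × 0.7115 = 706.61 W/m².

707 W/m²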